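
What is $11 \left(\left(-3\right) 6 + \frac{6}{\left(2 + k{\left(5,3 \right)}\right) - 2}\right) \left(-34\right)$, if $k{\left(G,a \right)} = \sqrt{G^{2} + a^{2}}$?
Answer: $6732 - 66 \sqrt{34} \approx 6347.2$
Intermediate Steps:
$11 \left(\left(-3\right) 6 + \frac{6}{\left(2 + k{\left(5,3 \right)}\right) - 2}\right) \left(-34\right) = 11 \left(\left(-3\right) 6 + \frac{6}{\left(2 + \sqrt{5^{2} + 3^{2}}\right) - 2}\right) \left(-34\right) = 11 \left(-18 + \frac{6}{\left(2 + \sqrt{25 + 9}\right) - 2}\right) \left(-34\right) = 11 \left(-18 + \frac{6}{\left(2 + \sqrt{34}\right) - 2}\right) \left(-34\right) = 11 \left(-18 + \frac{6}{\sqrt{34}}\right) \left(-34\right) = 11 \left(-18 + 6 \frac{\sqrt{34}}{34}\right) \left(-34\right) = 11 \left(-18 + \frac{3 \sqrt{34}}{17}\right) \left(-34\right) = \left(-198 + \frac{33 \sqrt{34}}{17}\right) \left(-34\right) = 6732 - 66 \sqrt{34}$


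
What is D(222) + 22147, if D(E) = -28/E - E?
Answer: 2433661/111 ≈ 21925.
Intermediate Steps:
D(E) = -E - 28/E
D(222) + 22147 = (-1*222 - 28/222) + 22147 = (-222 - 28*1/222) + 22147 = (-222 - 14/111) + 22147 = -24656/111 + 22147 = 2433661/111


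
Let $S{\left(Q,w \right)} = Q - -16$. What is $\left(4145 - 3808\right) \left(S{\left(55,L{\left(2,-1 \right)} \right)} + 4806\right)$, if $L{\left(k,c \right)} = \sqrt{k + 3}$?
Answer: $1643549$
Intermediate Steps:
$L{\left(k,c \right)} = \sqrt{3 + k}$
$S{\left(Q,w \right)} = 16 + Q$ ($S{\left(Q,w \right)} = Q + 16 = 16 + Q$)
$\left(4145 - 3808\right) \left(S{\left(55,L{\left(2,-1 \right)} \right)} + 4806\right) = \left(4145 - 3808\right) \left(\left(16 + 55\right) + 4806\right) = \left(4145 - 3808\right) \left(71 + 4806\right) = 337 \cdot 4877 = 1643549$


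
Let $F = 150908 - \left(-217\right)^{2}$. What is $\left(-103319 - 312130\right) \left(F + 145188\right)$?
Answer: $-103449709143$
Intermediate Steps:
$F = 103819$ ($F = 150908 - 47089 = 103819$)
$\left(-103319 - 312130\right) \left(F + 145188\right) = \left(-103319 - 312130\right) \left(103819 + 145188\right) = \left(-415449\right) 249007 = -103449709143$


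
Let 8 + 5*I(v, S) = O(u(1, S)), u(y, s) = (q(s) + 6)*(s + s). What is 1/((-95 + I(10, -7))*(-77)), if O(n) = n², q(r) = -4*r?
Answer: -5/17409161 ≈ -2.8721e-7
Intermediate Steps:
u(y, s) = 2*s*(6 - 4*s) (u(y, s) = (-4*s + 6)*(s + s) = (6 - 4*s)*(2*s) = 2*s*(6 - 4*s))
I(v, S) = -8/5 + 16*S²*(3 - 2*S)²/5 (I(v, S) = -8/5 + (4*S*(3 - 2*S))²/5 = -8/5 + (16*S²*(3 - 2*S)²)/5 = -8/5 + 16*S²*(3 - 2*S)²/5)
1/((-95 + I(10, -7))*(-77)) = 1/((-95 + (-8/5 + (16/5)*(-7)²*(-3 + 2*(-7))²))*(-77)) = 1/((-95 + (-8/5 + (16/5)*49*(-3 - 14)²))*(-77)) = 1/((-95 + (-8/5 + (16/5)*49*(-17)²))*(-77)) = 1/((-95 + (-8/5 + (16/5)*49*289))*(-77)) = 1/((-95 + (-8/5 + 226576/5))*(-77)) = 1/((-95 + 226568/5)*(-77)) = 1/((226093/5)*(-77)) = 1/(-17409161/5) = -5/17409161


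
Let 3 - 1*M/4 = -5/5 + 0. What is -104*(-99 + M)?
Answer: 8632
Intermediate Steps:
M = 16 (M = 12 - 4*(-5/5 + 0) = 12 - 4*(-5*1/5 + 0) = 12 - 4*(-1 + 0) = 12 - 4*(-1) = 12 + 4 = 16)
-104*(-99 + M) = -104*(-99 + 16) = -104*(-83) = 8632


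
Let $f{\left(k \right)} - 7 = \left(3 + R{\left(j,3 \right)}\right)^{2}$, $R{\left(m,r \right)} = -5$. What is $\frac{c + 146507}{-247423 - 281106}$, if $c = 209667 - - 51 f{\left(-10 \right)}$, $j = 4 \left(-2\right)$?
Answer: $- \frac{356735}{528529} \approx -0.67496$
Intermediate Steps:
$j = -8$
$f{\left(k \right)} = 11$ ($f{\left(k \right)} = 7 + \left(3 - 5\right)^{2} = 7 + \left(-2\right)^{2} = 7 + 4 = 11$)
$c = 210228$ ($c = 209667 - \left(-51\right) 11 = 209667 - -561 = 209667 + 561 = 210228$)
$\frac{c + 146507}{-247423 - 281106} = \frac{210228 + 146507}{-247423 - 281106} = \frac{356735}{-528529} = 356735 \left(- \frac{1}{528529}\right) = - \frac{356735}{528529}$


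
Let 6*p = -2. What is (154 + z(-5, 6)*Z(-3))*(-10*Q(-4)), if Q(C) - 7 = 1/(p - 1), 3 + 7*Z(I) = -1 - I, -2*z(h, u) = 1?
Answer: -269625/28 ≈ -9629.5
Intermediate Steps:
p = -1/3 (p = (1/6)*(-2) = -1/3 ≈ -0.33333)
z(h, u) = -1/2 (z(h, u) = -1/2*1 = -1/2)
Z(I) = -4/7 - I/7 (Z(I) = -3/7 + (-1 - I)/7 = -3/7 + (-1/7 - I/7) = -4/7 - I/7)
Q(C) = 25/4 (Q(C) = 7 + 1/(-1/3 - 1) = 7 + 1/(-4/3) = 7 - 3/4 = 25/4)
(154 + z(-5, 6)*Z(-3))*(-10*Q(-4)) = (154 - (-4/7 - 1/7*(-3))/2)*(-10*25/4) = (154 - (-4/7 + 3/7)/2)*(-125/2) = (154 - 1/2*(-1/7))*(-125/2) = (154 + 1/14)*(-125/2) = (2157/14)*(-125/2) = -269625/28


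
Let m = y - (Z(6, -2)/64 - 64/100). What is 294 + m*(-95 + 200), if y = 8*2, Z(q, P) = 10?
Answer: 323967/160 ≈ 2024.8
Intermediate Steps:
y = 16
m = 13187/800 (m = 16 - (10/64 - 64/100) = 16 - (10*(1/64) - 64*1/100) = 16 - (5/32 - 16/25) = 16 - 1*(-387/800) = 16 + 387/800 = 13187/800 ≈ 16.484)
294 + m*(-95 + 200) = 294 + 13187*(-95 + 200)/800 = 294 + (13187/800)*105 = 294 + 276927/160 = 323967/160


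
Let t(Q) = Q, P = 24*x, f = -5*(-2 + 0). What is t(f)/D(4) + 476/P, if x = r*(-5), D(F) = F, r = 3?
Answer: 53/45 ≈ 1.1778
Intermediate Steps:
f = 10 (f = -5*(-2) = 10)
x = -15 (x = 3*(-5) = -15)
P = -360 (P = 24*(-15) = -360)
t(f)/D(4) + 476/P = 10/4 + 476/(-360) = 10*(¼) + 476*(-1/360) = 5/2 - 119/90 = 53/45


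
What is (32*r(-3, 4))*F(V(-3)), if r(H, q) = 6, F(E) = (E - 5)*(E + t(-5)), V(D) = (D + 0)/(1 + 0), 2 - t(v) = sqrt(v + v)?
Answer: 1536 + 1536*I*sqrt(10) ≈ 1536.0 + 4857.3*I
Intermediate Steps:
t(v) = 2 - sqrt(2)*sqrt(v) (t(v) = 2 - sqrt(v + v) = 2 - sqrt(2*v) = 2 - sqrt(2)*sqrt(v))
V(D) = D (V(D) = D/1 = D*1 = D)
F(E) = (-5 + E)*(2 + E - I*sqrt(10)) (F(E) = (E - 5)*(E + (2 - sqrt(2)*sqrt(-5))) = (-5 + E)*(E + (2 - sqrt(2)*I*sqrt(5))) = (-5 + E)*(E + (2 - I*sqrt(10))) = (-5 + E)*(2 + E - I*sqrt(10)))
(32*r(-3, 4))*F(V(-3)) = (32*6)*(-10 + (-3)**2 - 3*(-3) + 5*I*sqrt(10) - 1*I*(-3)*sqrt(10)) = 192*(-10 + 9 + 9 + 5*I*sqrt(10) + 3*I*sqrt(10)) = 192*(8 + 8*I*sqrt(10)) = 1536 + 1536*I*sqrt(10)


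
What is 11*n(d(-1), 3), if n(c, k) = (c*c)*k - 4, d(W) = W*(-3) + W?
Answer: 88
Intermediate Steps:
d(W) = -2*W (d(W) = -3*W + W = -2*W)
n(c, k) = -4 + k*c² (n(c, k) = c²*k - 4 = k*c² - 4 = -4 + k*c²)
11*n(d(-1), 3) = 11*(-4 + 3*(-2*(-1))²) = 11*(-4 + 3*2²) = 11*(-4 + 3*4) = 11*(-4 + 12) = 11*8 = 88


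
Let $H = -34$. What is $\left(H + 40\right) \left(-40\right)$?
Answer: $-240$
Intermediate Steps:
$\left(H + 40\right) \left(-40\right) = \left(-34 + 40\right) \left(-40\right) = 6 \left(-40\right) = -240$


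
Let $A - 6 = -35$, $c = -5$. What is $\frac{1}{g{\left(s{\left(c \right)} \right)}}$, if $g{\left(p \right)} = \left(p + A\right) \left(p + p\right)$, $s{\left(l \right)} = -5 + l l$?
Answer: $- \frac{1}{360} \approx -0.0027778$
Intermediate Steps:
$A = -29$ ($A = 6 - 35 = -29$)
$s{\left(l \right)} = -5 + l^{2}$
$g{\left(p \right)} = 2 p \left(-29 + p\right)$ ($g{\left(p \right)} = \left(p - 29\right) \left(p + p\right) = \left(-29 + p\right) 2 p = 2 p \left(-29 + p\right)$)
$\frac{1}{g{\left(s{\left(c \right)} \right)}} = \frac{1}{2 \left(-5 + \left(-5\right)^{2}\right) \left(-29 - \left(5 - \left(-5\right)^{2}\right)\right)} = \frac{1}{2 \left(-5 + 25\right) \left(-29 + \left(-5 + 25\right)\right)} = \frac{1}{2 \cdot 20 \left(-29 + 20\right)} = \frac{1}{2 \cdot 20 \left(-9\right)} = \frac{1}{-360} = - \frac{1}{360}$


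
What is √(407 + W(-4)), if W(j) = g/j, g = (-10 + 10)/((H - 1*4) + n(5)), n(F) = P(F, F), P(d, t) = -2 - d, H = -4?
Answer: √407 ≈ 20.174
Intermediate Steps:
n(F) = -2 - F
g = 0 (g = (-10 + 10)/((-4 - 1*4) + (-2 - 1*5)) = 0/((-4 - 4) + (-2 - 5)) = 0/(-8 - 7) = 0/(-15) = 0*(-1/15) = 0)
W(j) = 0 (W(j) = 0/j = 0)
√(407 + W(-4)) = √(407 + 0) = √407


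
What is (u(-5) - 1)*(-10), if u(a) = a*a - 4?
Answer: -200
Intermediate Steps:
u(a) = -4 + a**2 (u(a) = a**2 - 4 = -4 + a**2)
(u(-5) - 1)*(-10) = ((-4 + (-5)**2) - 1)*(-10) = ((-4 + 25) - 1)*(-10) = (21 - 1)*(-10) = 20*(-10) = -200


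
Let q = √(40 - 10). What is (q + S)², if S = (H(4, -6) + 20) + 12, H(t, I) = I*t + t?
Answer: (12 + √30)² ≈ 305.45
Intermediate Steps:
q = √30 ≈ 5.4772
H(t, I) = t + I*t
S = 12 (S = (4*(1 - 6) + 20) + 12 = (4*(-5) + 20) + 12 = (-20 + 20) + 12 = 0 + 12 = 12)
(q + S)² = (√30 + 12)² = (12 + √30)²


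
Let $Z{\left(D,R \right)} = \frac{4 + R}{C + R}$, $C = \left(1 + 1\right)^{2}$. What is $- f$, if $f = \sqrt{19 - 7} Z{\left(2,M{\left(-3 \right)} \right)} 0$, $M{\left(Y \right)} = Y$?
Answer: $0$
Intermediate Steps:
$C = 4$ ($C = 2^{2} = 4$)
$Z{\left(D,R \right)} = 1$ ($Z{\left(D,R \right)} = \frac{4 + R}{4 + R} = 1$)
$f = 0$ ($f = \sqrt{19 - 7} \cdot 1 \cdot 0 = \sqrt{12} \cdot 1 \cdot 0 = 2 \sqrt{3} \cdot 1 \cdot 0 = 2 \sqrt{3} \cdot 0 = 0$)
$- f = \left(-1\right) 0 = 0$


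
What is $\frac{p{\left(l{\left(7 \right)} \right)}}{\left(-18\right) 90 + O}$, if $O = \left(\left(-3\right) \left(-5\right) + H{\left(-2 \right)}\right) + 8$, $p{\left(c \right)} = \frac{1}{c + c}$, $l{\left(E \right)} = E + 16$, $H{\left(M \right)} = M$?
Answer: $- \frac{1}{73554} \approx -1.3595 \cdot 10^{-5}$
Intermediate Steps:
$l{\left(E \right)} = 16 + E$
$p{\left(c \right)} = \frac{1}{2 c}$
$O = 21$ ($O = \left(\left(-3\right) \left(-5\right) - 2\right) + 8 = \left(15 - 2\right) + 8 = 13 + 8 = 21$)
$\frac{p{\left(l{\left(7 \right)} \right)}}{\left(-18\right) 90 + O} = \frac{\frac{1}{2} \frac{1}{16 + 7}}{\left(-18\right) 90 + 21} = \frac{\frac{1}{2} \cdot \frac{1}{23}}{-1620 + 21} = \frac{\frac{1}{2} \cdot \frac{1}{23}}{-1599} = \frac{1}{46} \left(- \frac{1}{1599}\right) = - \frac{1}{73554}$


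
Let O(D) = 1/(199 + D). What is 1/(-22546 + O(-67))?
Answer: -132/2976071 ≈ -4.4354e-5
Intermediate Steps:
1/(-22546 + O(-67)) = 1/(-22546 + 1/(199 - 67)) = 1/(-22546 + 1/132) = 1/(-2976071/132) = -132/2976071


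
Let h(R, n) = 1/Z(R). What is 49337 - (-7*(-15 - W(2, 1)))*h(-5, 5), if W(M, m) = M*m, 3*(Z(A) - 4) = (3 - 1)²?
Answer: 789035/16 ≈ 49315.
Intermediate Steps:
Z(A) = 16/3 (Z(A) = 4 + (3 - 1)²/3 = 4 + (⅓)*2² = 4 + (⅓)*4 = 4 + 4/3 = 16/3)
h(R, n) = 3/16 (h(R, n) = 1/(16/3) = 3/16)
49337 - (-7*(-15 - W(2, 1)))*h(-5, 5) = 49337 - (-7*(-15 - 2))*3/16 = 49337 - (-7*(-17))*3/16 = 49337 - 119*3/16 = 49337 - 1*357/16 = 49337 - 357/16 = 789035/16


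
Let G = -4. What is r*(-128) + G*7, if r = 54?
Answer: -6940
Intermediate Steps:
r*(-128) + G*7 = 54*(-128) - 4*7 = -6912 - 28 = -6940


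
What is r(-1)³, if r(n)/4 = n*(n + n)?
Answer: 512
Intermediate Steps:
r(n) = 8*n² (r(n) = 4*(n*(n + n)) = 4*(n*(2*n)) = 4*(2*n²) = 8*n²)
r(-1)³ = (8*(-1)²)³ = (8*1)³ = 8³ = 512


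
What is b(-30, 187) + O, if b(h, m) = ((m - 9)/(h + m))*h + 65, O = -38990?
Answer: -6116565/157 ≈ -38959.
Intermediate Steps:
b(h, m) = 65 + h*(-9 + m)/(h + m) (b(h, m) = ((-9 + m)/(h + m))*h + 65 = h*(-9 + m)/(h + m) + 65 = 65 + h*(-9 + m)/(h + m))
b(-30, 187) + O = (56*(-30) + 65*187 - 30*187)/(-30 + 187) - 38990 = (-1680 + 12155 - 5610)/157 - 38990 = (1/157)*4865 - 38990 = 4865/157 - 38990 = -6116565/157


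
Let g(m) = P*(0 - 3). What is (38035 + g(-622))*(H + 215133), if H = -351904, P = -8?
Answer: -5205367489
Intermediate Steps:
g(m) = 24 (g(m) = -8*(0 - 3) = -8*(-3) = 24)
(38035 + g(-622))*(H + 215133) = (38035 + 24)*(-351904 + 215133) = 38059*(-136771) = -5205367489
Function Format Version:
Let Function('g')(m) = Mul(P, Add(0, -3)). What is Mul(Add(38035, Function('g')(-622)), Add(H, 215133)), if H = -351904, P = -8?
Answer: -5205367489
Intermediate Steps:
Function('g')(m) = 24 (Function('g')(m) = Mul(-8, Add(0, -3)) = Mul(-8, -3) = 24)
Mul(Add(38035, Function('g')(-622)), Add(H, 215133)) = Mul(Add(38035, 24), Add(-351904, 215133)) = Mul(38059, -136771) = -5205367489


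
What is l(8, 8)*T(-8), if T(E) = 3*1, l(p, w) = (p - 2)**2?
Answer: 108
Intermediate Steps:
l(p, w) = (-2 + p)**2
T(E) = 3
l(8, 8)*T(-8) = (-2 + 8)**2*3 = 6**2*3 = 36*3 = 108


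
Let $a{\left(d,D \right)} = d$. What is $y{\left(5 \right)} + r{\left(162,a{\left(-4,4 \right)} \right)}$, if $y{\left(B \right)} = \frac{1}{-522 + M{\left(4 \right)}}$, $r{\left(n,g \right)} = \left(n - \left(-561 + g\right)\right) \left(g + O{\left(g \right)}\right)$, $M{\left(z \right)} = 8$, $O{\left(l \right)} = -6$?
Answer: $- \frac{3736781}{514} \approx -7270.0$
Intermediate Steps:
$r{\left(n,g \right)} = \left(-6 + g\right) \left(561 + n - g\right)$ ($r{\left(n,g \right)} = \left(n - \left(-561 + g\right)\right) \left(g - 6\right) = \left(561 + n - g\right) \left(-6 + g\right) = \left(-6 + g\right) \left(561 + n - g\right)$)
$y{\left(B \right)} = - \frac{1}{514}$ ($y{\left(B \right)} = \frac{1}{-522 + 8} = \frac{1}{-514} = - \frac{1}{514}$)
$y{\left(5 \right)} + r{\left(162,a{\left(-4,4 \right)} \right)} = - \frac{1}{514} - 7270 = - \frac{3736781}{514}$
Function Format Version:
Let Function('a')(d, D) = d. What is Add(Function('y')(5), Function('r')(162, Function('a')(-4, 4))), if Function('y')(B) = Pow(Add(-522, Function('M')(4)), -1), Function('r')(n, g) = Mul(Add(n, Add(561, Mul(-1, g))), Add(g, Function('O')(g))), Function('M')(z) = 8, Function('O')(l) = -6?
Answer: Rational(-3736781, 514) ≈ -7270.0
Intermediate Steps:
Function('r')(n, g) = Mul(Add(-6, g), Add(561, n, Mul(-1, g))) (Function('r')(n, g) = Mul(Add(n, Add(561, Mul(-1, g))), Add(g, -6)) = Mul(Add(561, n, Mul(-1, g)), Add(-6, g)) = Mul(Add(-6, g), Add(561, n, Mul(-1, g))))
Function('y')(B) = Rational(-1, 514) (Function('y')(B) = Pow(Add(-522, 8), -1) = Pow(-514, -1) = Rational(-1, 514))
Add(Function('y')(5), Function('r')(162, Function('a')(-4, 4))) = Add(Rational(-1, 514), Add(-3366, Mul(-1, Pow(-4, 2)), Mul(-6, 162), Mul(567, -4), Mul(-4, 162))) = Add(Rational(-1, 514), Add(-3366, Mul(-1, 16), -972, -2268, -648)) = Add(Rational(-1, 514), Add(-3366, -16, -972, -2268, -648)) = Add(Rational(-1, 514), -7270) = Rational(-3736781, 514)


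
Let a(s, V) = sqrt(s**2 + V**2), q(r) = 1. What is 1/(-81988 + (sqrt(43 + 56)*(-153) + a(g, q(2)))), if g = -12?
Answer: 1/(-81988 + sqrt(145) - 459*sqrt(11)) ≈ -1.1976e-5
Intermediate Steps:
a(s, V) = sqrt(V**2 + s**2)
1/(-81988 + (sqrt(43 + 56)*(-153) + a(g, q(2)))) = 1/(-81988 + (sqrt(43 + 56)*(-153) + sqrt(1**2 + (-12)**2))) = 1/(-81988 + (sqrt(99)*(-153) + sqrt(1 + 144))) = 1/(-81988 + ((3*sqrt(11))*(-153) + sqrt(145))) = 1/(-81988 + (-459*sqrt(11) + sqrt(145))) = 1/(-81988 + (sqrt(145) - 459*sqrt(11))) = 1/(-81988 + sqrt(145) - 459*sqrt(11))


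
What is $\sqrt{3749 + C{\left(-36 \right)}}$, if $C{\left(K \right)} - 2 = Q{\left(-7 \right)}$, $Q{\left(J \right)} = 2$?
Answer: $3 \sqrt{417} \approx 61.262$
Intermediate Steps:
$C{\left(K \right)} = 4$ ($C{\left(K \right)} = 2 + 2 = 4$)
$\sqrt{3749 + C{\left(-36 \right)}} = \sqrt{3749 + 4} = \sqrt{3753} = 3 \sqrt{417}$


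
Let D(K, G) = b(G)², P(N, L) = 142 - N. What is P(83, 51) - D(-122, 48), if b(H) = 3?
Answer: 50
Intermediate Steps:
D(K, G) = 9 (D(K, G) = 3² = 9)
P(83, 51) - D(-122, 48) = (142 - 1*83) - 1*9 = (142 - 83) - 9 = 59 - 9 = 50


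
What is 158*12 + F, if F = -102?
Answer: 1794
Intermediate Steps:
158*12 + F = 158*12 - 102 = 1896 - 102 = 1794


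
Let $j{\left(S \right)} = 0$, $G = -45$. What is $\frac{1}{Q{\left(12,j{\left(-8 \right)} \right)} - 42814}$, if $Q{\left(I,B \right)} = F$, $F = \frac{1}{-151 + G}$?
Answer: $- \frac{196}{8391545} \approx -2.3357 \cdot 10^{-5}$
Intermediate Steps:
$F = - \frac{1}{196}$ ($F = \frac{1}{-151 - 45} = \frac{1}{-196} = - \frac{1}{196} \approx -0.005102$)
$Q{\left(I,B \right)} = - \frac{1}{196}$
$\frac{1}{Q{\left(12,j{\left(-8 \right)} \right)} - 42814} = \frac{1}{- \frac{1}{196} - 42814} = \frac{1}{- \frac{8391545}{196}} = - \frac{196}{8391545}$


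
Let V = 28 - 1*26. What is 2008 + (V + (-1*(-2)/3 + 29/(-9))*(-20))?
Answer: 18550/9 ≈ 2061.1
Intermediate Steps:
V = 2 (V = 28 - 26 = 2)
2008 + (V + (-1*(-2)/3 + 29/(-9))*(-20)) = 2008 + (2 + (-1*(-2)/3 + 29/(-9))*(-20)) = 2008 + (2 + (2*(⅓) + 29*(-⅑))*(-20)) = 2008 + (2 + (⅔ - 29/9)*(-20)) = 2008 + (2 - 23/9*(-20)) = 2008 + (2 + 460/9) = 2008 + 478/9 = 18550/9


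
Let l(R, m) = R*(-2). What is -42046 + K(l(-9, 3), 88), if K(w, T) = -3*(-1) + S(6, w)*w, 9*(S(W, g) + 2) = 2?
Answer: -42075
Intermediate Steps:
S(W, g) = -16/9 (S(W, g) = -2 + (⅑)*2 = -2 + 2/9 = -16/9)
l(R, m) = -2*R
K(w, T) = 3 - 16*w/9 (K(w, T) = -3*(-1) - 16*w/9 = 3 - 16*w/9)
-42046 + K(l(-9, 3), 88) = -42046 + (3 - (-32)*(-9)/9) = -42046 + (3 - 16/9*18) = -42046 + (3 - 32) = -42046 - 29 = -42075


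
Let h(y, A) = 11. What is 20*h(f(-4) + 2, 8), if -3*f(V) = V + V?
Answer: 220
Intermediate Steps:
f(V) = -2*V/3 (f(V) = -(V + V)/3 = -2*V/3)
20*h(f(-4) + 2, 8) = 20*11 = 220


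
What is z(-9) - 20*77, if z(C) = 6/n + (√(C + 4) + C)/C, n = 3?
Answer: -1537 - I*√5/9 ≈ -1537.0 - 0.24845*I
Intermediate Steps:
z(C) = 2 + (C + √(4 + C))/C (z(C) = 6/3 + (√(C + 4) + C)/C = 6*(⅓) + (√(4 + C) + C)/C = 2 + (C + √(4 + C))/C)
z(-9) - 20*77 = (3 + √(4 - 9)/(-9)) - 20*77 = (3 - I*√5/9) - 1540 = -1537 - I*√5/9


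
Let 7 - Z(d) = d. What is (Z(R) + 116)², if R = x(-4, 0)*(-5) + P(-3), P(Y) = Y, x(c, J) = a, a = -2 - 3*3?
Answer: 5041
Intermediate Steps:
a = -11 (a = -2 - 9 = -11)
x(c, J) = -11
R = 52 (R = -11*(-5) - 3 = 55 - 3 = 52)
Z(d) = 7 - d
(Z(R) + 116)² = ((7 - 1*52) + 116)² = ((7 - 52) + 116)² = (-45 + 116)² = 71² = 5041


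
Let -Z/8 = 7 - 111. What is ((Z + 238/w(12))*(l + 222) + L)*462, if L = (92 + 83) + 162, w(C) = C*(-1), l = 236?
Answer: 172006912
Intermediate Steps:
w(C) = -C
L = 337 (L = 175 + 162 = 337)
Z = 832 (Z = -8*(7 - 111) = -8*(-104) = 832)
((Z + 238/w(12))*(l + 222) + L)*462 = ((832 + 238/((-1*12)))*(236 + 222) + 337)*462 = ((832 + 238/(-12))*458 + 337)*462 = ((832 + 238*(-1/12))*458 + 337)*462 = ((832 - 119/6)*458 + 337)*462 = ((4873/6)*458 + 337)*462 = (1115917/3 + 337)*462 = (1116928/3)*462 = 172006912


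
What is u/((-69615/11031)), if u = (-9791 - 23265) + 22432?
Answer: 39064448/23205 ≈ 1683.4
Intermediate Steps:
u = -10624 (u = -33056 + 22432 = -10624)
u/((-69615/11031)) = -10624/((-69615/11031)) = -10624/((-69615*1/11031)) = -10624/(-23205/3677) = -10624*(-3677/23205) = 39064448/23205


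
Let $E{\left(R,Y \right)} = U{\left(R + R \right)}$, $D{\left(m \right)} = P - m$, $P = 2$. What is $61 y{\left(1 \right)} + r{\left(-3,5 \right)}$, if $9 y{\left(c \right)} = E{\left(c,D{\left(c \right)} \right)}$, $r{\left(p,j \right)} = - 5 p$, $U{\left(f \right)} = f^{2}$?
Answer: $\frac{379}{9} \approx 42.111$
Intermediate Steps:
$D{\left(m \right)} = 2 - m$
$E{\left(R,Y \right)} = 4 R^{2}$ ($E{\left(R,Y \right)} = \left(R + R\right)^{2} = \left(2 R\right)^{2} = 4 R^{2}$)
$y{\left(c \right)} = \frac{4 c^{2}}{9}$
$61 y{\left(1 \right)} + r{\left(-3,5 \right)} = 61 \frac{4 \cdot 1^{2}}{9} - -15 = 61 \cdot \frac{4}{9} \cdot 1 + 15 = 61 \cdot \frac{4}{9} + 15 = \frac{244}{9} + 15 = \frac{379}{9}$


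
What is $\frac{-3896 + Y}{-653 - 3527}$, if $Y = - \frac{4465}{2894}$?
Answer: $\frac{11279489}{12096920} \approx 0.93243$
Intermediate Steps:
$Y = - \frac{4465}{2894}$ ($Y = \left(-4465\right) \frac{1}{2894} = - \frac{4465}{2894} \approx -1.5428$)
$\frac{-3896 + Y}{-653 - 3527} = \frac{-3896 - \frac{4465}{2894}}{-653 - 3527} = - \frac{11279489}{2894 \left(-4180\right)} = \left(- \frac{11279489}{2894}\right) \left(- \frac{1}{4180}\right) = \frac{11279489}{12096920}$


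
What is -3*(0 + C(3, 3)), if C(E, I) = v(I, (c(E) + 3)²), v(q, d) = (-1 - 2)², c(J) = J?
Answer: -27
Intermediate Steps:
v(q, d) = 9 (v(q, d) = (-3)² = 9)
C(E, I) = 9
-3*(0 + C(3, 3)) = -3*(0 + 9) = -3*9 = -27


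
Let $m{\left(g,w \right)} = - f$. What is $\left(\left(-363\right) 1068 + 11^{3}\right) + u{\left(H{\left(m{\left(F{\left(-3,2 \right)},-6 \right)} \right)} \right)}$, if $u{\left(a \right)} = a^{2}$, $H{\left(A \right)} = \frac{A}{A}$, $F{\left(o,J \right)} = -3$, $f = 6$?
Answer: $-386352$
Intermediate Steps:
$m{\left(g,w \right)} = -6$ ($m{\left(g,w \right)} = \left(-1\right) 6 = -6$)
$H{\left(A \right)} = 1$
$\left(\left(-363\right) 1068 + 11^{3}\right) + u{\left(H{\left(m{\left(F{\left(-3,2 \right)},-6 \right)} \right)} \right)} = \left(\left(-363\right) 1068 + 11^{3}\right) + 1^{2} = \left(-387684 + 1331\right) + 1 = -386353 + 1 = -386352$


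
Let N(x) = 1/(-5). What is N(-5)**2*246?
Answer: 246/25 ≈ 9.8400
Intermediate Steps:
N(x) = -1/5
N(-5)**2*246 = (-1/5)**2*246 = (1/25)*246 = 246/25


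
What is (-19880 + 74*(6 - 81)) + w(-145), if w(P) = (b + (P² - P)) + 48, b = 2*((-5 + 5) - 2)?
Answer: -4216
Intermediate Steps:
b = -4 (b = 2*(0 - 2) = 2*(-2) = -4)
w(P) = 44 + P² - P (w(P) = (-4 + (P² - P)) + 48 = (-4 + P² - P) + 48 = 44 + P² - P)
(-19880 + 74*(6 - 81)) + w(-145) = (-19880 + 74*(6 - 81)) + (44 + (-145)² - 1*(-145)) = (-19880 + 74*(-75)) + (44 + 21025 + 145) = (-19880 - 5550) + 21214 = -25430 + 21214 = -4216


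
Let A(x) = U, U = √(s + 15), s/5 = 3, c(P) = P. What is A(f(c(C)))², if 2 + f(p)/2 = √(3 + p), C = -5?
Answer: 30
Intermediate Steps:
s = 15 (s = 5*3 = 15)
U = √30 (U = √(15 + 15) = √30 ≈ 5.4772)
f(p) = -4 + 2*√(3 + p)
A(x) = √30
A(f(c(C)))² = (√30)² = 30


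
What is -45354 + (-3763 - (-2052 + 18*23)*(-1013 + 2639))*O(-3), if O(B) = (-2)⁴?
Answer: 42508646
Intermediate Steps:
O(B) = 16
-45354 + (-3763 - (-2052 + 18*23)*(-1013 + 2639))*O(-3) = -45354 + (-3763 - (-2052 + 18*23)*(-1013 + 2639))*16 = -45354 + (-3763 - (-2052 + 414)*1626)*16 = -45354 + (-3763 - (-1638)*1626)*16 = -45354 + (-3763 - 1*(-2663388))*16 = -45354 + (-3763 + 2663388)*16 = -45354 + 2659625*16 = -45354 + 42554000 = 42508646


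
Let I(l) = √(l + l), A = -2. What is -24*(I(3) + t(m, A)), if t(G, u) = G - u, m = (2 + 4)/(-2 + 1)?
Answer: 96 - 24*√6 ≈ 37.212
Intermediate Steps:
I(l) = √2*√l (I(l) = √(2*l) = √2*√l)
m = -6 (m = 6/(-1) = 6*(-1) = -6)
-24*(I(3) + t(m, A)) = -24*(√2*√3 + (-6 - 1*(-2))) = -24*(√6 + (-6 + 2)) = -24*(√6 - 4) = -24*(-4 + √6) = 96 - 24*√6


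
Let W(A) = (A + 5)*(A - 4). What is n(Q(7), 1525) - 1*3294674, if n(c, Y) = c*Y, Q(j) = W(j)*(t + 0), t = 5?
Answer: -3020174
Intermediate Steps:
W(A) = (-4 + A)*(5 + A) (W(A) = (5 + A)*(-4 + A) = (-4 + A)*(5 + A))
Q(j) = -100 + 5*j + 5*j**2 (Q(j) = (-20 + j + j**2)*(5 + 0) = (-20 + j + j**2)*5 = -100 + 5*j + 5*j**2)
n(c, Y) = Y*c
n(Q(7), 1525) - 1*3294674 = 1525*(-100 + 5*7 + 5*7**2) - 1*3294674 = 1525*(-100 + 35 + 5*49) - 3294674 = 1525*(-100 + 35 + 245) - 3294674 = 1525*180 - 3294674 = 274500 - 3294674 = -3020174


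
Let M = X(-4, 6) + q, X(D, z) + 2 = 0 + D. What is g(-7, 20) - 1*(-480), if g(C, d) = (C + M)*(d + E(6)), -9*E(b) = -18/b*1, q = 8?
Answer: 1135/3 ≈ 378.33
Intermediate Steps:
X(D, z) = -2 + D (X(D, z) = -2 + (0 + D) = -2 + D)
E(b) = 2/b (E(b) = -(-18/b)/9 = -(-2)/b = 2/b)
M = 2 (M = (-2 - 4) + 8 = -6 + 8 = 2)
g(C, d) = (2 + C)*(⅓ + d) (g(C, d) = (C + 2)*(d + 2/6) = (2 + C)*(d + 2*(⅙)) = (2 + C)*(d + ⅓) = (2 + C)*(⅓ + d))
g(-7, 20) - 1*(-480) = (⅔ + 2*20 + (⅓)*(-7) - 7*20) - 1*(-480) = (⅔ + 40 - 7/3 - 140) + 480 = -305/3 + 480 = 1135/3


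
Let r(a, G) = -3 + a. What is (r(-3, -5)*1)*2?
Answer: -12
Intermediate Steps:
(r(-3, -5)*1)*2 = ((-3 - 3)*1)*2 = -6*1*2 = -6*2 = -12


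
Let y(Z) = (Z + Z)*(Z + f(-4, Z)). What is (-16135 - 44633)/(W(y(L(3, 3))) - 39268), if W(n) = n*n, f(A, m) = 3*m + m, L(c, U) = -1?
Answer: 211/136 ≈ 1.5515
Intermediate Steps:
f(A, m) = 4*m
y(Z) = 10*Z² (y(Z) = (Z + Z)*(Z + 4*Z) = (2*Z)*(5*Z) = 10*Z²)
W(n) = n²
(-16135 - 44633)/(W(y(L(3, 3))) - 39268) = (-16135 - 44633)/((10*(-1)²)² - 39268) = -60768/((10*1)² - 39268) = -60768/(10² - 39268) = -60768/(100 - 39268) = -60768/(-39168) = -60768*(-1/39168) = 211/136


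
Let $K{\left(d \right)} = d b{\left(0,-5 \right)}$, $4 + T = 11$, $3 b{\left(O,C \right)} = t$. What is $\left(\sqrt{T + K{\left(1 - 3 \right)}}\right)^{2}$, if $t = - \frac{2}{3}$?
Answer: $\frac{67}{9} \approx 7.4444$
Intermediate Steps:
$t = - \frac{2}{3}$ ($t = \left(-2\right) \frac{1}{3} = - \frac{2}{3} \approx -0.66667$)
$b{\left(O,C \right)} = - \frac{2}{9}$ ($b{\left(O,C \right)} = \frac{1}{3} \left(- \frac{2}{3}\right) = - \frac{2}{9}$)
$T = 7$ ($T = -4 + 11 = 7$)
$K{\left(d \right)} = - \frac{2 d}{9}$ ($K{\left(d \right)} = d \left(- \frac{2}{9}\right) = - \frac{2 d}{9}$)
$\left(\sqrt{T + K{\left(1 - 3 \right)}}\right)^{2} = \left(\sqrt{7 - \frac{2 \left(1 - 3\right)}{9}}\right)^{2} = \left(\sqrt{7 - - \frac{4}{9}}\right)^{2} = \left(\sqrt{7 + \frac{4}{9}}\right)^{2} = \left(\sqrt{\frac{67}{9}}\right)^{2} = \left(\frac{\sqrt{67}}{3}\right)^{2} = \frac{67}{9}$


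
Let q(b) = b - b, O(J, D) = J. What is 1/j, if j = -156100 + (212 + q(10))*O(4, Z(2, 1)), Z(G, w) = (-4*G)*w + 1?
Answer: -1/155252 ≈ -6.4411e-6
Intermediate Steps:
Z(G, w) = 1 - 4*G*w (Z(G, w) = -4*G*w + 1 = 1 - 4*G*w)
q(b) = 0
j = -155252 (j = -156100 + (212 + 0)*4 = -156100 + 212*4 = -156100 + 848 = -155252)
1/j = 1/(-155252) = -1/155252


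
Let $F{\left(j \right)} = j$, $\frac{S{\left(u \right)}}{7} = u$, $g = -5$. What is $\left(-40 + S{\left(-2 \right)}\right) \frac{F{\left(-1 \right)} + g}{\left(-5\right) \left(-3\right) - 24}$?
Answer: $-36$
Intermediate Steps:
$S{\left(u \right)} = 7 u$
$\left(-40 + S{\left(-2 \right)}\right) \frac{F{\left(-1 \right)} + g}{\left(-5\right) \left(-3\right) - 24} = \left(-40 + 7 \left(-2\right)\right) \frac{-1 - 5}{\left(-5\right) \left(-3\right) - 24} = \left(-40 - 14\right) \left(- \frac{6}{15 - 24}\right) = - 54 \left(- \frac{6}{-9}\right) = - 54 \left(\left(-6\right) \left(- \frac{1}{9}\right)\right) = \left(-54\right) \frac{2}{3} = -36$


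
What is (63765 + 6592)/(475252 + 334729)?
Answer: 70357/809981 ≈ 0.086863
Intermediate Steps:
(63765 + 6592)/(475252 + 334729) = 70357/809981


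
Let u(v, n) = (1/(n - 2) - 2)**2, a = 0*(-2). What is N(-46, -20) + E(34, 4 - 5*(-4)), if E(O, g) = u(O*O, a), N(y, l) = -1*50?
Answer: -175/4 ≈ -43.750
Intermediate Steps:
N(y, l) = -50
a = 0
u(v, n) = (-2 + 1/(-2 + n))**2 (u(v, n) = (1/(-2 + n) - 2)**2 = (-2 + 1/(-2 + n))**2)
E(O, g) = 25/4 (E(O, g) = (-5 + 2*0)**2/(-2 + 0)**2 = (-5 + 0)**2/(-2)**2 = (-5)**2*(1/4) = 25*(1/4) = 25/4)
N(-46, -20) + E(34, 4 - 5*(-4)) = -50 + 25/4 = -175/4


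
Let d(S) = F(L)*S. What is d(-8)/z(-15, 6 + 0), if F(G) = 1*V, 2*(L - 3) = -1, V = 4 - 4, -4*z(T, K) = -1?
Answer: 0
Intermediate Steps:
z(T, K) = 1/4 (z(T, K) = -1/4*(-1) = 1/4)
V = 0
L = 5/2 (L = 3 + (1/2)*(-1) = 3 - 1/2 = 5/2 ≈ 2.5000)
F(G) = 0 (F(G) = 1*0 = 0)
d(S) = 0 (d(S) = 0*S = 0)
d(-8)/z(-15, 6 + 0) = 0/(1/4) = 0*4 = 0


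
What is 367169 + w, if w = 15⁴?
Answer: 417794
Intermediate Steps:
w = 50625
367169 + w = 367169 + 50625 = 417794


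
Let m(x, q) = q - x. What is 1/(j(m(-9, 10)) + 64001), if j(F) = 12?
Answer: 1/64013 ≈ 1.5622e-5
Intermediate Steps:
1/(j(m(-9, 10)) + 64001) = 1/(12 + 64001) = 1/64013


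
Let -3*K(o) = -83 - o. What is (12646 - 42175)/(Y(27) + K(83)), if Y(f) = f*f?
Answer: -88587/2353 ≈ -37.649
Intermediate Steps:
Y(f) = f²
K(o) = 83/3 + o/3 (K(o) = -(-83 - o)/3 = 83/3 + o/3)
(12646 - 42175)/(Y(27) + K(83)) = (12646 - 42175)/(27² + (83/3 + (⅓)*83)) = -29529/(729 + (83/3 + 83/3)) = -29529/(729 + 166/3) = -29529/2353/3 = -29529*3/2353 = -88587/2353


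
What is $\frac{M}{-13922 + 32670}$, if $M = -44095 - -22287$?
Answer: $- \frac{5452}{4687} \approx -1.1632$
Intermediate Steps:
$M = -21808$ ($M = -44095 + 22287 = -21808$)
$\frac{M}{-13922 + 32670} = - \frac{21808}{-13922 + 32670} = - \frac{21808}{18748} = \left(-21808\right) \frac{1}{18748} = - \frac{5452}{4687}$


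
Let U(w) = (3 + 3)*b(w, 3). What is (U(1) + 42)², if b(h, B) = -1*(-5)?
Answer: 5184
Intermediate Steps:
b(h, B) = 5
U(w) = 30 (U(w) = (3 + 3)*5 = 6*5 = 30)
(U(1) + 42)² = (30 + 42)² = 72² = 5184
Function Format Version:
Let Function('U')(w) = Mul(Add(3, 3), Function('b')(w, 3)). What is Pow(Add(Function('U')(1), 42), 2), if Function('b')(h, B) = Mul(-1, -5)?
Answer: 5184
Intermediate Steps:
Function('b')(h, B) = 5
Function('U')(w) = 30 (Function('U')(w) = Mul(Add(3, 3), 5) = Mul(6, 5) = 30)
Pow(Add(Function('U')(1), 42), 2) = Pow(Add(30, 42), 2) = Pow(72, 2) = 5184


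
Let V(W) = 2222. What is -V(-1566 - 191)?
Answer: -2222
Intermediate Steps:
-V(-1566 - 191) = -1*2222 = -2222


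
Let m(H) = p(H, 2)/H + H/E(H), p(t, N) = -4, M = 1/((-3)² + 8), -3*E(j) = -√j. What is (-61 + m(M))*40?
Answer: -5160 + 120*√17/17 ≈ -5130.9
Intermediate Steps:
E(j) = √j/3 (E(j) = -(-1)*√j/3 = √j/3)
M = 1/17 (M = 1/(9 + 8) = 1/17 ≈ 0.058824)
m(H) = -4/H + 3*√H (m(H) = -4/H + H/((√H/3)) = -4/H + H*(3/√H) = -4/H + 3*√H)
(-61 + m(M))*40 = (-61 + (-4 + 3*(1/17)^(3/2))/(1/17))*40 = (-61 + 17*(-4 + 3*(√17/289)))*40 = (-61 + 17*(-4 + 3*√17/289))*40 = (-61 + (-68 + 3*√17/17))*40 = (-129 + 3*√17/17)*40 = -5160 + 120*√17/17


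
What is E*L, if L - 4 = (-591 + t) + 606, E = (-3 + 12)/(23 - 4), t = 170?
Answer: 1701/19 ≈ 89.526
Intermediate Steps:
E = 9/19 ≈ 0.47368
L = 189 (L = 4 + ((-591 + 170) + 606) = 4 + (-421 + 606) = 4 + 185 = 189)
E*L = (9/19)*189 = 1701/19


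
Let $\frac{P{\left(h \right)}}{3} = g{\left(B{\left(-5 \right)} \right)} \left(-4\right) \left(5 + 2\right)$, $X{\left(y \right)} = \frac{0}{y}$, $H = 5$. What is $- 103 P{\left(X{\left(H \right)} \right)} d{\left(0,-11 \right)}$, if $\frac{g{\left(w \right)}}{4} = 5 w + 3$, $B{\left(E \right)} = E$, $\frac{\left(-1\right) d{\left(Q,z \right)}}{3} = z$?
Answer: $-25125408$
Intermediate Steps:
$d{\left(Q,z \right)} = - 3 z$
$X{\left(y \right)} = 0$
$g{\left(w \right)} = 12 + 20 w$ ($g{\left(w \right)} = 4 \left(5 w + 3\right) = 4 \left(3 + 5 w\right) = 12 + 20 w$)
$P{\left(h \right)} = 7392$ ($P{\left(h \right)} = 3 \left(12 + 20 \left(-5\right)\right) \left(-4\right) \left(5 + 2\right) = 3 \left(12 - 100\right) \left(-4\right) 7 = 3 \left(-88\right) \left(-4\right) 7 = 3 \cdot 352 \cdot 7 = 3 \cdot 2464 = 7392$)
$- 103 P{\left(X{\left(H \right)} \right)} d{\left(0,-11 \right)} = \left(-103\right) 7392 \left(\left(-3\right) \left(-11\right)\right) = \left(-761376\right) 33 = -25125408$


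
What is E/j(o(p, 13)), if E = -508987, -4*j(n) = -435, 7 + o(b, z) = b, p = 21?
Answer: -2035948/435 ≈ -4680.3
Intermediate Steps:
o(b, z) = -7 + b
j(n) = 435/4 (j(n) = -1/4*(-435) = 435/4)
E/j(o(p, 13)) = -508987/435/4 = -508987*4/435 = -2035948/435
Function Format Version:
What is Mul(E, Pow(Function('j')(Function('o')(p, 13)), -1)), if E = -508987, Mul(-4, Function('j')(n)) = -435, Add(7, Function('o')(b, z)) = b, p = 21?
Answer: Rational(-2035948, 435) ≈ -4680.3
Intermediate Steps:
Function('o')(b, z) = Add(-7, b)
Function('j')(n) = Rational(435, 4) (Function('j')(n) = Mul(Rational(-1, 4), -435) = Rational(435, 4))
Mul(E, Pow(Function('j')(Function('o')(p, 13)), -1)) = Mul(-508987, Pow(Rational(435, 4), -1)) = Mul(-508987, Rational(4, 435)) = Rational(-2035948, 435)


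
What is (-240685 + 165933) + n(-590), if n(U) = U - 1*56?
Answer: -75398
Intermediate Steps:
n(U) = -56 + U (n(U) = U - 56 = -56 + U)
(-240685 + 165933) + n(-590) = (-240685 + 165933) + (-56 - 590) = -74752 - 646 = -75398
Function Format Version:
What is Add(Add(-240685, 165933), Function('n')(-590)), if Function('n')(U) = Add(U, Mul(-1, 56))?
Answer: -75398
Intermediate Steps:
Function('n')(U) = Add(-56, U) (Function('n')(U) = Add(U, -56) = Add(-56, U))
Add(Add(-240685, 165933), Function('n')(-590)) = Add(Add(-240685, 165933), Add(-56, -590)) = Add(-74752, -646) = -75398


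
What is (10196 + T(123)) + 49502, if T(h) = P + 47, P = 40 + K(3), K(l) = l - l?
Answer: 59785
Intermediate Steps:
K(l) = 0
P = 40 (P = 40 + 0 = 40)
T(h) = 87 (T(h) = 40 + 47 = 87)
(10196 + T(123)) + 49502 = (10196 + 87) + 49502 = 10283 + 49502 = 59785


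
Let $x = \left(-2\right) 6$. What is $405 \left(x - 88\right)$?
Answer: $-40500$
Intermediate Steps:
$x = -12$
$405 \left(x - 88\right) = 405 \left(-12 - 88\right) = 405 \left(-100\right) = -40500$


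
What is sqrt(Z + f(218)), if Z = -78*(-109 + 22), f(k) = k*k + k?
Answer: 16*sqrt(213) ≈ 233.51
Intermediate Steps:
f(k) = k + k**2 (f(k) = k**2 + k = k + k**2)
Z = 6786 (Z = -78*(-87) = 6786)
sqrt(Z + f(218)) = sqrt(6786 + 218*(1 + 218)) = sqrt(6786 + 218*219) = sqrt(6786 + 47742) = sqrt(54528) = 16*sqrt(213)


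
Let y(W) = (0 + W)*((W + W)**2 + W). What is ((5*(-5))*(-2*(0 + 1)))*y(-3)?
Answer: -4950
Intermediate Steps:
y(W) = W*(W + 4*W**2) (y(W) = W*((2*W)**2 + W) = W*(4*W**2 + W) = W*(W + 4*W**2))
((5*(-5))*(-2*(0 + 1)))*y(-3) = ((5*(-5))*(-2*(0 + 1)))*((-3)**2*(1 + 4*(-3))) = (-(-50))*(9*(1 - 12)) = (-25*(-2))*(9*(-11)) = 50*(-99) = -4950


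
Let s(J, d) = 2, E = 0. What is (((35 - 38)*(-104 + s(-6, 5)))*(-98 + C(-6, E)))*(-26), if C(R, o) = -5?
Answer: 819468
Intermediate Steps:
(((35 - 38)*(-104 + s(-6, 5)))*(-98 + C(-6, E)))*(-26) = (((35 - 38)*(-104 + 2))*(-98 - 5))*(-26) = (-3*(-102)*(-103))*(-26) = (306*(-103))*(-26) = -31518*(-26) = 819468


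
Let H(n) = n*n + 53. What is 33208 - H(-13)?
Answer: 32986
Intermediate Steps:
H(n) = 53 + n**2 (H(n) = n**2 + 53 = 53 + n**2)
33208 - H(-13) = 33208 - (53 + (-13)**2) = 33208 - (53 + 169) = 33208 - 1*222 = 33208 - 222 = 32986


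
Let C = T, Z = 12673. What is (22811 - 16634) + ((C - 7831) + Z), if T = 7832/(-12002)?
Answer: 66121103/6001 ≈ 11018.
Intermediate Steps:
T = -3916/6001 (T = 7832*(-1/12002) = -3916/6001 ≈ -0.65256)
C = -3916/6001 ≈ -0.65256
(22811 - 16634) + ((C - 7831) + Z) = (22811 - 16634) + ((-3916/6001 - 7831) + 12673) = 6177 + (-46997747/6001 + 12673) = 6177 + 29052926/6001 = 66121103/6001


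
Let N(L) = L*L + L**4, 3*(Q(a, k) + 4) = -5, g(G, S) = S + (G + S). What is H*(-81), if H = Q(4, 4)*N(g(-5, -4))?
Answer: 13187070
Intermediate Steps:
g(G, S) = G + 2*S
Q(a, k) = -17/3 (Q(a, k) = -4 + (1/3)*(-5) = -4 - 5/3 = -17/3)
N(L) = L**2 + L**4
H = -488410/3 (H = -17*((-5 + 2*(-4))**2 + (-5 + 2*(-4))**4)/3 = -17*((-5 - 8)**2 + (-5 - 8)**4)/3 = -17*((-13)**2 + (-13)**4)/3 = -17*(169 + 28561)/3 = -17/3*28730 = -488410/3 ≈ -1.6280e+5)
H*(-81) = -488410/3*(-81) = 13187070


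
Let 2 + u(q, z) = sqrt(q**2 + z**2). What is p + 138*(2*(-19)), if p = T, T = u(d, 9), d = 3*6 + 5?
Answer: -5246 + sqrt(610) ≈ -5221.3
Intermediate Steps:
d = 23 (d = 18 + 5 = 23)
u(q, z) = -2 + sqrt(q**2 + z**2)
T = -2 + sqrt(610) (T = -2 + sqrt(23**2 + 9**2) = -2 + sqrt(529 + 81) = -2 + sqrt(610) ≈ 22.698)
p = -2 + sqrt(610) ≈ 22.698
p + 138*(2*(-19)) = (-2 + sqrt(610)) + 138*(2*(-19)) = (-2 + sqrt(610)) + 138*(-38) = (-2 + sqrt(610)) - 5244 = -5246 + sqrt(610)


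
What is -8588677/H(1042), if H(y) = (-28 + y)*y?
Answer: -8588677/1056588 ≈ -8.1287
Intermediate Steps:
H(y) = y*(-28 + y)
-8588677/H(1042) = -8588677*1/(1042*(-28 + 1042)) = -8588677/(1042*1014) = -8588677/1056588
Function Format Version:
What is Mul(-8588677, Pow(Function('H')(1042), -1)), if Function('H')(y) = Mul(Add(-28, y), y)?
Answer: Rational(-8588677, 1056588) ≈ -8.1287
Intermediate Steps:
Function('H')(y) = Mul(y, Add(-28, y))
Mul(-8588677, Pow(Function('H')(1042), -1)) = Mul(-8588677, Pow(Mul(1042, Add(-28, 1042)), -1)) = Mul(-8588677, Pow(Mul(1042, 1014), -1)) = Mul(-8588677, Pow(1056588, -1)) = Mul(-8588677, Rational(1, 1056588)) = Rational(-8588677, 1056588)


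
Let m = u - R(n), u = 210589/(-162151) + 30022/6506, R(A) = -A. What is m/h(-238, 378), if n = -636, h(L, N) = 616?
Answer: -41715812308/40615744631 ≈ -1.0271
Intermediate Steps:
u = 1749002644/527477203 (u = 210589*(-1/162151) + 30022*(1/6506) = -210589/162151 + 15011/3253 = 1749002644/527477203 ≈ 3.3158)
m = -333726498464/527477203 (m = 1749002644/527477203 - (-1)*(-636) = 1749002644/527477203 - 1*636 = 1749002644/527477203 - 636 = -333726498464/527477203 ≈ -632.68)
m/h(-238, 378) = -333726498464/527477203/616 = -333726498464/527477203*1/616 = -41715812308/40615744631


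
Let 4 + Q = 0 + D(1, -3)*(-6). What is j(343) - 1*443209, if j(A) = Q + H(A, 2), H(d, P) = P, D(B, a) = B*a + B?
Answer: -443199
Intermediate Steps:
D(B, a) = B + B*a
Q = 8 (Q = -4 + (0 + (1*(1 - 3))*(-6)) = -4 + (0 + (1*(-2))*(-6)) = -4 + (0 - 2*(-6)) = -4 + (0 + 12) = -4 + 12 = 8)
j(A) = 10 (j(A) = 8 + 2 = 10)
j(343) - 1*443209 = 10 - 1*443209 = 10 - 443209 = -443199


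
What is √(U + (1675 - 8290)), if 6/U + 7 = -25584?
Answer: I*√4332158897361/25591 ≈ 81.333*I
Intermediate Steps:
U = -6/25591 (U = 6/(-7 - 25584) = 6/(-25591) = 6*(-1/25591) = -6/25591 ≈ -0.00023446)
√(U + (1675 - 8290)) = √(-6/25591 + (1675 - 8290)) = √(-6/25591 - 6615) = √(-169284471/25591) = I*√4332158897361/25591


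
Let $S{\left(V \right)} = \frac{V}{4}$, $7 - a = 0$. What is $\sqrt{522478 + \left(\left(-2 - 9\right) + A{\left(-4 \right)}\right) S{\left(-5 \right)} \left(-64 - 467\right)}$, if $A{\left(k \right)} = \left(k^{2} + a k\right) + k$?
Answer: $\frac{\sqrt{2018227}}{2} \approx 710.32$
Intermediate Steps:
$a = 7$ ($a = 7 - 0 = 7 + 0 = 7$)
$S{\left(V \right)} = \frac{V}{4}$ ($S{\left(V \right)} = V \frac{1}{4} = \frac{V}{4}$)
$A{\left(k \right)} = k^{2} + 8 k$ ($A{\left(k \right)} = \left(k^{2} + 7 k\right) + k = k^{2} + 8 k$)
$\sqrt{522478 + \left(\left(-2 - 9\right) + A{\left(-4 \right)}\right) S{\left(-5 \right)} \left(-64 - 467\right)} = \sqrt{522478 + \left(\left(-2 - 9\right) - 4 \left(8 - 4\right)\right) \frac{1}{4} \left(-5\right) \left(-64 - 467\right)} = \sqrt{522478 + \left(\left(-2 - 9\right) - 16\right) \left(- \frac{5}{4}\right) \left(-531\right)} = \sqrt{522478 + \left(-11 - 16\right) \left(- \frac{5}{4}\right) \left(-531\right)} = \sqrt{522478 + \left(-27\right) \left(- \frac{5}{4}\right) \left(-531\right)} = \sqrt{522478 + \frac{135}{4} \left(-531\right)} = \sqrt{522478 - \frac{71685}{4}} = \sqrt{\frac{2018227}{4}} = \frac{\sqrt{2018227}}{2}$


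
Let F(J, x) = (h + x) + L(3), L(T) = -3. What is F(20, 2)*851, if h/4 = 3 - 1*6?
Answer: -11063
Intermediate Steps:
h = -12 (h = 4*(3 - 1*6) = 4*(3 - 6) = 4*(-3) = -12)
F(J, x) = -15 + x (F(J, x) = (-12 + x) - 3 = -15 + x)
F(20, 2)*851 = (-15 + 2)*851 = -13*851 = -11063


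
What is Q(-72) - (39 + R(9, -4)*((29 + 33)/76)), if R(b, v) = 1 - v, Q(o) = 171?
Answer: 4861/38 ≈ 127.92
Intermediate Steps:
Q(-72) - (39 + R(9, -4)*((29 + 33)/76)) = 171 - (39 + (1 - 1*(-4))*((29 + 33)/76)) = 171 - (39 + (1 + 4)*(62*(1/76))) = 171 - (39 + 5*(31/38)) = 171 - (39 + 155/38) = 171 - 1*1637/38 = 171 - 1637/38 = 4861/38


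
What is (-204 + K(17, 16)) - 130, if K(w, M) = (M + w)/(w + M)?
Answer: -333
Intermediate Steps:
K(w, M) = 1 (K(w, M) = (M + w)/(M + w) = 1)
(-204 + K(17, 16)) - 130 = (-204 + 1) - 130 = -203 - 130 = -333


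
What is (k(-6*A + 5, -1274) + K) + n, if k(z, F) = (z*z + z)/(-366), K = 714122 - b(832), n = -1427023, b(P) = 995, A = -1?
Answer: -43547678/61 ≈ -7.1390e+5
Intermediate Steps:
K = 713127 (K = 714122 - 1*995 = 714122 - 995 = 713127)
k(z, F) = -z/366 - z²/366 (k(z, F) = (z² + z)*(-1/366) = (z + z²)*(-1/366) = -z/366 - z²/366)
(k(-6*A + 5, -1274) + K) + n = (-(-6*(-1) + 5)*(1 + (-6*(-1) + 5))/366 + 713127) - 1427023 = (-(6 + 5)*(1 + (6 + 5))/366 + 713127) - 1427023 = (-1/366*11*(1 + 11) + 713127) - 1427023 = (-1/366*11*12 + 713127) - 1427023 = (-22/61 + 713127) - 1427023 = 43500725/61 - 1427023 = -43547678/61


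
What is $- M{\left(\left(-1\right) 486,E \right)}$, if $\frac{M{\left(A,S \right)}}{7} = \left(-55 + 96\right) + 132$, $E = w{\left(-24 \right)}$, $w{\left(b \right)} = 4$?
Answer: $-1211$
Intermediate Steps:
$E = 4$
$M{\left(A,S \right)} = 1211$ ($M{\left(A,S \right)} = 7 \left(\left(-55 + 96\right) + 132\right) = 7 \left(41 + 132\right) = 7 \cdot 173 = 1211$)
$- M{\left(\left(-1\right) 486,E \right)} = \left(-1\right) 1211 = -1211$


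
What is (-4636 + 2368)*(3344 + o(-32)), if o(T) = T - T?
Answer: -7584192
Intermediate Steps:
o(T) = 0
(-4636 + 2368)*(3344 + o(-32)) = (-4636 + 2368)*(3344 + 0) = -2268*3344 = -7584192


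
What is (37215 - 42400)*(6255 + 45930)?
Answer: -270579225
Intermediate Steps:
(37215 - 42400)*(6255 + 45930) = -5185*52185 = -270579225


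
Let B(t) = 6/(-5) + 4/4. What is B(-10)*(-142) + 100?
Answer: 642/5 ≈ 128.40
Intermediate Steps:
B(t) = -⅕ (B(t) = 6*(-⅕) + 4*(¼) = -6/5 + 1 = -⅕)
B(-10)*(-142) + 100 = -⅕*(-142) + 100 = 142/5 + 100 = 642/5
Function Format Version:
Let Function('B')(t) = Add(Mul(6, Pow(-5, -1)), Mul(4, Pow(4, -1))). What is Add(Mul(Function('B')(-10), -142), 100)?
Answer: Rational(642, 5) ≈ 128.40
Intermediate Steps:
Function('B')(t) = Rational(-1, 5) (Function('B')(t) = Add(Mul(6, Rational(-1, 5)), Mul(4, Rational(1, 4))) = Add(Rational(-6, 5), 1) = Rational(-1, 5))
Add(Mul(Function('B')(-10), -142), 100) = Add(Mul(Rational(-1, 5), -142), 100) = Add(Rational(142, 5), 100) = Rational(642, 5)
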